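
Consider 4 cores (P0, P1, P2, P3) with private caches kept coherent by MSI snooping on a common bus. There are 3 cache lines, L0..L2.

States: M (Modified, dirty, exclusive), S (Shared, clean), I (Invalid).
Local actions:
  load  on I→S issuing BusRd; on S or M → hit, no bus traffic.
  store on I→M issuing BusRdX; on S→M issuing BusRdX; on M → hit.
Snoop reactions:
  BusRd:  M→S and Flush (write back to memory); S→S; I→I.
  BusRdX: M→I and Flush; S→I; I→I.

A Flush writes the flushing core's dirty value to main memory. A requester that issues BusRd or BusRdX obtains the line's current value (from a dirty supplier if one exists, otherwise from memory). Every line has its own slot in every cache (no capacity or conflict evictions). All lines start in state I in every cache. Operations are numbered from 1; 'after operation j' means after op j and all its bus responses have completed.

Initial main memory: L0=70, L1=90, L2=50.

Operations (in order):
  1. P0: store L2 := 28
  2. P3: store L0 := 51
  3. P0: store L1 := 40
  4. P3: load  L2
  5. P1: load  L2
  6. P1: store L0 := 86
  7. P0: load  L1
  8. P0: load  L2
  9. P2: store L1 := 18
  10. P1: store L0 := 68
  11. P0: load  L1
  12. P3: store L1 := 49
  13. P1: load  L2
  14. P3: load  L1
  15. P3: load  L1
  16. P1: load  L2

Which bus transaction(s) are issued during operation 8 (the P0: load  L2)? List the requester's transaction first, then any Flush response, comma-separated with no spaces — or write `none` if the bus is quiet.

[1] P0: store L2 := 28 | P0:M(28), P1:I, P2:I, P3:I | bus: BusRdX
[2] P3: store L0 := 51 | P0:I, P1:I, P2:I, P3:M(51) | bus: BusRdX
[3] P0: store L1 := 40 | P0:M(40), P1:I, P2:I, P3:I | bus: BusRdX
[4] P3: load  L2 | P0:S(28), P1:I, P2:I, P3:S(28) | bus: BusRd,Flush
[5] P1: load  L2 | P0:S(28), P1:S(28), P2:I, P3:S(28) | bus: BusRd
[6] P1: store L0 := 86 | P0:I, P1:M(86), P2:I, P3:I | bus: BusRdX,Flush
[7] P0: load  L1 | P0:M(40), P1:I, P2:I, P3:I | bus: none
[8] P0: load  L2 | P0:S(28), P1:S(28), P2:I, P3:S(28) | bus: none
[9] P2: store L1 := 18 | P0:I, P1:I, P2:M(18), P3:I | bus: BusRdX,Flush
[10] P1: store L0 := 68 | P0:I, P1:M(68), P2:I, P3:I | bus: none
[11] P0: load  L1 | P0:S(18), P1:I, P2:S(18), P3:I | bus: BusRd,Flush
[12] P3: store L1 := 49 | P0:I, P1:I, P2:I, P3:M(49) | bus: BusRdX
[13] P1: load  L2 | P0:S(28), P1:S(28), P2:I, P3:S(28) | bus: none
[14] P3: load  L1 | P0:I, P1:I, P2:I, P3:M(49) | bus: none
[15] P3: load  L1 | P0:I, P1:I, P2:I, P3:M(49) | bus: none
[16] P1: load  L2 | P0:S(28), P1:S(28), P2:I, P3:S(28) | bus: none

bus = none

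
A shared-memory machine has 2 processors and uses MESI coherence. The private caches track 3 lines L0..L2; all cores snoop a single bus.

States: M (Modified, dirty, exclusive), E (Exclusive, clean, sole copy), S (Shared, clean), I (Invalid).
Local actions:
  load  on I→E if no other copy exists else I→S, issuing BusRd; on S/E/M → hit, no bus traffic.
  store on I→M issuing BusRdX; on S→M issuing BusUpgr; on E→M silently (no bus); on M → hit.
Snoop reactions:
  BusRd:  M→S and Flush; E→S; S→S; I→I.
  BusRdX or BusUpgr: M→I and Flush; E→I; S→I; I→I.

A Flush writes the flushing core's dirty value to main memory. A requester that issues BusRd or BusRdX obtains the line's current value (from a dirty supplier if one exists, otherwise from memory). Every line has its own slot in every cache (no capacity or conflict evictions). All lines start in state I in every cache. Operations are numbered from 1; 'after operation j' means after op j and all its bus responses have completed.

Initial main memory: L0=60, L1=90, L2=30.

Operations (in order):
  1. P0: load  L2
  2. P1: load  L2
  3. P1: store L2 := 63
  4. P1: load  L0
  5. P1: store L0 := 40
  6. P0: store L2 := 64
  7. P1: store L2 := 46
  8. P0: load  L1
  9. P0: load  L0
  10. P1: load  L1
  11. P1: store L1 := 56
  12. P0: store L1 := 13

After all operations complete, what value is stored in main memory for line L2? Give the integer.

  op1 P0: load  L2 → E/I on L2; bus BusRd; mem=30
  op2 P1: load  L2 → S/S on L2; bus BusRd; mem=30
  op3 P1: store L2 := 63 → I/M on L2; bus BusUpgr; mem=30
  op4 P1: load  L0 → I/E on L0; bus BusRd; mem=60
  op5 P1: store L0 := 40 → I/M on L0; bus (none); mem=60
  op6 P0: store L2 := 64 → M/I on L2; bus BusRdX Flush; mem=63
  op7 P1: store L2 := 46 → I/M on L2; bus BusRdX Flush; mem=64
  op8 P0: load  L1 → E/I on L1; bus BusRd; mem=90
  op9 P0: load  L0 → S/S on L0; bus BusRd Flush; mem=40
  op10 P1: load  L1 → S/S on L1; bus BusRd; mem=90
  op11 P1: store L1 := 56 → I/M on L1; bus BusUpgr; mem=90
  op12 P0: store L1 := 13 → M/I on L1; bus BusRdX Flush; mem=56

memory[L2] = 64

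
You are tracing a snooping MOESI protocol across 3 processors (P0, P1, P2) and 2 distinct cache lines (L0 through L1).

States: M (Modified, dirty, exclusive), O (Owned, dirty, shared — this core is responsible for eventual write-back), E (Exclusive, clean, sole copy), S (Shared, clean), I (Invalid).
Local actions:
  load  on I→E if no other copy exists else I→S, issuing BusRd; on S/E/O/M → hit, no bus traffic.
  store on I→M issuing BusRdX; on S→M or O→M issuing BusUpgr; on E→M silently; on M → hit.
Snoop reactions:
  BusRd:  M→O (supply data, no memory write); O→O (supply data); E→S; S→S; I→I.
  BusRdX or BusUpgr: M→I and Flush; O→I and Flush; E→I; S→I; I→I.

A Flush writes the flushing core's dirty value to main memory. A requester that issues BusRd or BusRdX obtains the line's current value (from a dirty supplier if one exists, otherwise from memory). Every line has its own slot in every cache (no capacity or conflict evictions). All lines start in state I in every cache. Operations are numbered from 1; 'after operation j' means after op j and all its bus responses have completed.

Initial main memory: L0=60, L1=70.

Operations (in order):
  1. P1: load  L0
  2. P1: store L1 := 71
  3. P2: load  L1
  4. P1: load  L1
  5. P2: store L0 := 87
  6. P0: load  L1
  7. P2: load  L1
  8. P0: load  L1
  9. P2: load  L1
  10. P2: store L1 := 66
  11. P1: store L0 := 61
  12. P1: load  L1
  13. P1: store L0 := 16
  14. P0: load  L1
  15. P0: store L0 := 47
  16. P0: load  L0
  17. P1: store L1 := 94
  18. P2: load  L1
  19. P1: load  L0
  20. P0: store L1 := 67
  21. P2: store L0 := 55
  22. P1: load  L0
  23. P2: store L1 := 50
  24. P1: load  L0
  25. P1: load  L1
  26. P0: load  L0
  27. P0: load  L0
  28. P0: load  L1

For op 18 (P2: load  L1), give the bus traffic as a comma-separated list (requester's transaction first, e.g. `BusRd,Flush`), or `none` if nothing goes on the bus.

bus = BusRd

1. P1: load  L0  bus=[BusRd]  L0: P0=I P1=E P2=I  mem[L0]=60
2. P1: store L1 := 71  bus=[BusRdX]  L1: P0=I P1=M P2=I  mem[L1]=70
3. P2: load  L1  bus=[BusRd]  L1: P0=I P1=O P2=S  mem[L1]=70
4. P1: load  L1  bus=[-]  L1: P0=I P1=O P2=S  mem[L1]=70
5. P2: store L0 := 87  bus=[BusRdX]  L0: P0=I P1=I P2=M  mem[L0]=60
6. P0: load  L1  bus=[BusRd]  L1: P0=S P1=O P2=S  mem[L1]=70
7. P2: load  L1  bus=[-]  L1: P0=S P1=O P2=S  mem[L1]=70
8. P0: load  L1  bus=[-]  L1: P0=S P1=O P2=S  mem[L1]=70
9. P2: load  L1  bus=[-]  L1: P0=S P1=O P2=S  mem[L1]=70
10. P2: store L1 := 66  bus=[BusUpgr,Flush]  L1: P0=I P1=I P2=M  mem[L1]=71
11. P1: store L0 := 61  bus=[BusRdX,Flush]  L0: P0=I P1=M P2=I  mem[L0]=87
12. P1: load  L1  bus=[BusRd]  L1: P0=I P1=S P2=O  mem[L1]=71
13. P1: store L0 := 16  bus=[-]  L0: P0=I P1=M P2=I  mem[L0]=87
14. P0: load  L1  bus=[BusRd]  L1: P0=S P1=S P2=O  mem[L1]=71
15. P0: store L0 := 47  bus=[BusRdX,Flush]  L0: P0=M P1=I P2=I  mem[L0]=16
16. P0: load  L0  bus=[-]  L0: P0=M P1=I P2=I  mem[L0]=16
17. P1: store L1 := 94  bus=[BusUpgr,Flush]  L1: P0=I P1=M P2=I  mem[L1]=66
18. P2: load  L1  bus=[BusRd]  L1: P0=I P1=O P2=S  mem[L1]=66
19. P1: load  L0  bus=[BusRd]  L0: P0=O P1=S P2=I  mem[L0]=16
20. P0: store L1 := 67  bus=[BusRdX,Flush]  L1: P0=M P1=I P2=I  mem[L1]=94
21. P2: store L0 := 55  bus=[BusRdX,Flush]  L0: P0=I P1=I P2=M  mem[L0]=47
22. P1: load  L0  bus=[BusRd]  L0: P0=I P1=S P2=O  mem[L0]=47
23. P2: store L1 := 50  bus=[BusRdX,Flush]  L1: P0=I P1=I P2=M  mem[L1]=67
24. P1: load  L0  bus=[-]  L0: P0=I P1=S P2=O  mem[L0]=47
25. P1: load  L1  bus=[BusRd]  L1: P0=I P1=S P2=O  mem[L1]=67
26. P0: load  L0  bus=[BusRd]  L0: P0=S P1=S P2=O  mem[L0]=47
27. P0: load  L0  bus=[-]  L0: P0=S P1=S P2=O  mem[L0]=47
28. P0: load  L1  bus=[BusRd]  L1: P0=S P1=S P2=O  mem[L1]=67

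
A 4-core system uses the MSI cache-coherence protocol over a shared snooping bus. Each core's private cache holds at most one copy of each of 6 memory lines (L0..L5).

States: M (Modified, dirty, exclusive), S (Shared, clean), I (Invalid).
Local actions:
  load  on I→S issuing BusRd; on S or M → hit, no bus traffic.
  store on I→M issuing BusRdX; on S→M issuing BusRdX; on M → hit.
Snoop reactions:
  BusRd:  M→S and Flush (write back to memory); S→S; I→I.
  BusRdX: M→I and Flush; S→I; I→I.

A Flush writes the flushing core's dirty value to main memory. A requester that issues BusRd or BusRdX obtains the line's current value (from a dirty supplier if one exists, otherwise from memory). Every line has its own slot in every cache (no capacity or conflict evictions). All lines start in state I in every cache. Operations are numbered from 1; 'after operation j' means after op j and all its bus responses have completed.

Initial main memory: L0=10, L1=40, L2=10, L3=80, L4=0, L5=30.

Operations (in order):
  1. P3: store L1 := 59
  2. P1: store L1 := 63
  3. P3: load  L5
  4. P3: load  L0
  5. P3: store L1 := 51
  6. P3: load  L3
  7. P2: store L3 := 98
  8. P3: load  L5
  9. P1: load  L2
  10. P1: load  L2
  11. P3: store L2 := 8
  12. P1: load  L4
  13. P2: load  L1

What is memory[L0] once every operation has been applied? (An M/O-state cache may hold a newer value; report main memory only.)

memory[L0] = 10

1. P3: store L1 := 59  bus=[BusRdX]  L1: P0=I P1=I P2=I P3=M  mem[L1]=40
2. P1: store L1 := 63  bus=[BusRdX,Flush]  L1: P0=I P1=M P2=I P3=I  mem[L1]=59
3. P3: load  L5  bus=[BusRd]  L5: P0=I P1=I P2=I P3=S  mem[L5]=30
4. P3: load  L0  bus=[BusRd]  L0: P0=I P1=I P2=I P3=S  mem[L0]=10
5. P3: store L1 := 51  bus=[BusRdX,Flush]  L1: P0=I P1=I P2=I P3=M  mem[L1]=63
6. P3: load  L3  bus=[BusRd]  L3: P0=I P1=I P2=I P3=S  mem[L3]=80
7. P2: store L3 := 98  bus=[BusRdX]  L3: P0=I P1=I P2=M P3=I  mem[L3]=80
8. P3: load  L5  bus=[-]  L5: P0=I P1=I P2=I P3=S  mem[L5]=30
9. P1: load  L2  bus=[BusRd]  L2: P0=I P1=S P2=I P3=I  mem[L2]=10
10. P1: load  L2  bus=[-]  L2: P0=I P1=S P2=I P3=I  mem[L2]=10
11. P3: store L2 := 8  bus=[BusRdX]  L2: P0=I P1=I P2=I P3=M  mem[L2]=10
12. P1: load  L4  bus=[BusRd]  L4: P0=I P1=S P2=I P3=I  mem[L4]=0
13. P2: load  L1  bus=[BusRd,Flush]  L1: P0=I P1=I P2=S P3=S  mem[L1]=51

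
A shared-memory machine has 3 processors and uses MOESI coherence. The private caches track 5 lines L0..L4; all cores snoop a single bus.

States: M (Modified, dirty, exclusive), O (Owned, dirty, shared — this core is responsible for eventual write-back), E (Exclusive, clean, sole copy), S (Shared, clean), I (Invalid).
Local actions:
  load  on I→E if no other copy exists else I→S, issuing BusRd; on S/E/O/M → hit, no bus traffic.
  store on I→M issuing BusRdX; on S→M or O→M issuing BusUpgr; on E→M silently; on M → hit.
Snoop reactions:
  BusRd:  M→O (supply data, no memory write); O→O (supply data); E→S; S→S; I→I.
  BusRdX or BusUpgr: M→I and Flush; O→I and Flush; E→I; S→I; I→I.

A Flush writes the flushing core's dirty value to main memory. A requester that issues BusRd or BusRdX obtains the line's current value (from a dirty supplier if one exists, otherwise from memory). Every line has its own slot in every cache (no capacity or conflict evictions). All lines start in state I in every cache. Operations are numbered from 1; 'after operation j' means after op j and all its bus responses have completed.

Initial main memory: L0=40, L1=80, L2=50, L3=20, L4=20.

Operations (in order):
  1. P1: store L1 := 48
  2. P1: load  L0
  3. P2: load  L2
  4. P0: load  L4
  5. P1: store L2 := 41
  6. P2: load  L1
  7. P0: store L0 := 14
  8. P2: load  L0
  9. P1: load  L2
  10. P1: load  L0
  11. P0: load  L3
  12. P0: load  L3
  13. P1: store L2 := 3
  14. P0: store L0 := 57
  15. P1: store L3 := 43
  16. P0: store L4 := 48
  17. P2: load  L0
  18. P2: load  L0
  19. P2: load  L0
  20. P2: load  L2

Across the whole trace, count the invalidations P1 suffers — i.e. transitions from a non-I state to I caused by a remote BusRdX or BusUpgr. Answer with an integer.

invalidations = 2

[1] P1: store L1 := 48 | P0:I, P1:M(48), P2:I | bus: BusRdX
[2] P1: load  L0 | P0:I, P1:E(40), P2:I | bus: BusRd
[3] P2: load  L2 | P0:I, P1:I, P2:E(50) | bus: BusRd
[4] P0: load  L4 | P0:E(20), P1:I, P2:I | bus: BusRd
[5] P1: store L2 := 41 | P0:I, P1:M(41), P2:I | bus: BusRdX
[6] P2: load  L1 | P0:I, P1:O(48), P2:S(48) | bus: BusRd
[7] P0: store L0 := 14 | P0:M(14), P1:I, P2:I | bus: BusRdX
[8] P2: load  L0 | P0:O(14), P1:I, P2:S(14) | bus: BusRd
[9] P1: load  L2 | P0:I, P1:M(41), P2:I | bus: none
[10] P1: load  L0 | P0:O(14), P1:S(14), P2:S(14) | bus: BusRd
[11] P0: load  L3 | P0:E(20), P1:I, P2:I | bus: BusRd
[12] P0: load  L3 | P0:E(20), P1:I, P2:I | bus: none
[13] P1: store L2 := 3 | P0:I, P1:M(3), P2:I | bus: none
[14] P0: store L0 := 57 | P0:M(57), P1:I, P2:I | bus: BusUpgr
[15] P1: store L3 := 43 | P0:I, P1:M(43), P2:I | bus: BusRdX
[16] P0: store L4 := 48 | P0:M(48), P1:I, P2:I | bus: none
[17] P2: load  L0 | P0:O(57), P1:I, P2:S(57) | bus: BusRd
[18] P2: load  L0 | P0:O(57), P1:I, P2:S(57) | bus: none
[19] P2: load  L0 | P0:O(57), P1:I, P2:S(57) | bus: none
[20] P2: load  L2 | P0:I, P1:O(3), P2:S(3) | bus: BusRd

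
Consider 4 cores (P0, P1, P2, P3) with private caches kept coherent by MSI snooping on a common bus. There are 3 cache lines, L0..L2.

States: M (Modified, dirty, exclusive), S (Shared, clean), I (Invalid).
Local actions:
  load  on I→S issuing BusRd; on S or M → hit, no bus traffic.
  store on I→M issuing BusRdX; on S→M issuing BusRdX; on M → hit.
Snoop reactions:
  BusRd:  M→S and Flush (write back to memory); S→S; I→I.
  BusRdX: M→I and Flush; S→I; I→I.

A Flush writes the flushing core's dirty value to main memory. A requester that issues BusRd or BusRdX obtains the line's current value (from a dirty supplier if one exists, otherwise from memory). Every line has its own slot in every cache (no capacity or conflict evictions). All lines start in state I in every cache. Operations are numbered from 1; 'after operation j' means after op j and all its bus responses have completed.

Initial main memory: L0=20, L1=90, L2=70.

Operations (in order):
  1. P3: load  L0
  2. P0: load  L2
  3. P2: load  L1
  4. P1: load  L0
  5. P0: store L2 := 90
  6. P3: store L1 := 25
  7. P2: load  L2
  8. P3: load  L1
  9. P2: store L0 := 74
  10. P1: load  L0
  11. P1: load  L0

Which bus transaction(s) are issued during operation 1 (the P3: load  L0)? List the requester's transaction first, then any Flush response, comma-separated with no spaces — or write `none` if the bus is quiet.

[1] P3: load  L0 | P0:I, P1:I, P2:I, P3:S(20) | bus: BusRd
[2] P0: load  L2 | P0:S(70), P1:I, P2:I, P3:I | bus: BusRd
[3] P2: load  L1 | P0:I, P1:I, P2:S(90), P3:I | bus: BusRd
[4] P1: load  L0 | P0:I, P1:S(20), P2:I, P3:S(20) | bus: BusRd
[5] P0: store L2 := 90 | P0:M(90), P1:I, P2:I, P3:I | bus: BusRdX
[6] P3: store L1 := 25 | P0:I, P1:I, P2:I, P3:M(25) | bus: BusRdX
[7] P2: load  L2 | P0:S(90), P1:I, P2:S(90), P3:I | bus: BusRd,Flush
[8] P3: load  L1 | P0:I, P1:I, P2:I, P3:M(25) | bus: none
[9] P2: store L0 := 74 | P0:I, P1:I, P2:M(74), P3:I | bus: BusRdX
[10] P1: load  L0 | P0:I, P1:S(74), P2:S(74), P3:I | bus: BusRd,Flush
[11] P1: load  L0 | P0:I, P1:S(74), P2:S(74), P3:I | bus: none

bus = BusRd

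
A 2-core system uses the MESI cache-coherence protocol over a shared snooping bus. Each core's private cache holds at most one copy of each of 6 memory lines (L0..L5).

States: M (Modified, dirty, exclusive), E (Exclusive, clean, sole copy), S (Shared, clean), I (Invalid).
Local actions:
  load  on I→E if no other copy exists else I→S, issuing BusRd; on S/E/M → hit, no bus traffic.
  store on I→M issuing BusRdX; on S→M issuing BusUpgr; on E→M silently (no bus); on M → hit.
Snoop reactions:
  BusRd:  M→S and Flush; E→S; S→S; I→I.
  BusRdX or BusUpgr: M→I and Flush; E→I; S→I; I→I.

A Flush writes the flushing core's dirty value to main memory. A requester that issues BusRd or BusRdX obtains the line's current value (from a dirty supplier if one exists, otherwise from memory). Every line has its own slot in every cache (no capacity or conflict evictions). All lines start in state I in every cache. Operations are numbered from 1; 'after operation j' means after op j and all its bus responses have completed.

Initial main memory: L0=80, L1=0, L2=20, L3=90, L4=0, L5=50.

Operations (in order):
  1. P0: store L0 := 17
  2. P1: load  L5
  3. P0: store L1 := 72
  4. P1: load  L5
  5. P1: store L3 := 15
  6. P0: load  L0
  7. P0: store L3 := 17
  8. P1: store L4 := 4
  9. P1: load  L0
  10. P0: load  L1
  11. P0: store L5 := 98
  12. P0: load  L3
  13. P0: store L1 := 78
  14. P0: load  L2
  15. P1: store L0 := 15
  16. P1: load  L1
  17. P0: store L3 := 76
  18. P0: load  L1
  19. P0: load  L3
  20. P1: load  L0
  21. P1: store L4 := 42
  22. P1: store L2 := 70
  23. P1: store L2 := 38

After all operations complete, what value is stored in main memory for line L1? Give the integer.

memory[L1] = 78

step 1: P0: store L0 := 17  ⟶  MI  (L0)  txn=BusRdX  M[L0]=80
step 2: P1: load  L5  ⟶  IE  (L5)  txn=BusRd  M[L5]=50
step 3: P0: store L1 := 72  ⟶  MI  (L1)  txn=BusRdX  M[L1]=0
step 4: P1: load  L5  ⟶  IE  (L5)  txn=∅  M[L5]=50
step 5: P1: store L3 := 15  ⟶  IM  (L3)  txn=BusRdX  M[L3]=90
step 6: P0: load  L0  ⟶  MI  (L0)  txn=∅  M[L0]=80
step 7: P0: store L3 := 17  ⟶  MI  (L3)  txn=BusRdX+Flush  M[L3]=15
step 8: P1: store L4 := 4  ⟶  IM  (L4)  txn=BusRdX  M[L4]=0
step 9: P1: load  L0  ⟶  SS  (L0)  txn=BusRd+Flush  M[L0]=17
step 10: P0: load  L1  ⟶  MI  (L1)  txn=∅  M[L1]=0
step 11: P0: store L5 := 98  ⟶  MI  (L5)  txn=BusRdX  M[L5]=50
step 12: P0: load  L3  ⟶  MI  (L3)  txn=∅  M[L3]=15
step 13: P0: store L1 := 78  ⟶  MI  (L1)  txn=∅  M[L1]=0
step 14: P0: load  L2  ⟶  EI  (L2)  txn=BusRd  M[L2]=20
step 15: P1: store L0 := 15  ⟶  IM  (L0)  txn=BusUpgr  M[L0]=17
step 16: P1: load  L1  ⟶  SS  (L1)  txn=BusRd+Flush  M[L1]=78
step 17: P0: store L3 := 76  ⟶  MI  (L3)  txn=∅  M[L3]=15
step 18: P0: load  L1  ⟶  SS  (L1)  txn=∅  M[L1]=78
step 19: P0: load  L3  ⟶  MI  (L3)  txn=∅  M[L3]=15
step 20: P1: load  L0  ⟶  IM  (L0)  txn=∅  M[L0]=17
step 21: P1: store L4 := 42  ⟶  IM  (L4)  txn=∅  M[L4]=0
step 22: P1: store L2 := 70  ⟶  IM  (L2)  txn=BusRdX  M[L2]=20
step 23: P1: store L2 := 38  ⟶  IM  (L2)  txn=∅  M[L2]=20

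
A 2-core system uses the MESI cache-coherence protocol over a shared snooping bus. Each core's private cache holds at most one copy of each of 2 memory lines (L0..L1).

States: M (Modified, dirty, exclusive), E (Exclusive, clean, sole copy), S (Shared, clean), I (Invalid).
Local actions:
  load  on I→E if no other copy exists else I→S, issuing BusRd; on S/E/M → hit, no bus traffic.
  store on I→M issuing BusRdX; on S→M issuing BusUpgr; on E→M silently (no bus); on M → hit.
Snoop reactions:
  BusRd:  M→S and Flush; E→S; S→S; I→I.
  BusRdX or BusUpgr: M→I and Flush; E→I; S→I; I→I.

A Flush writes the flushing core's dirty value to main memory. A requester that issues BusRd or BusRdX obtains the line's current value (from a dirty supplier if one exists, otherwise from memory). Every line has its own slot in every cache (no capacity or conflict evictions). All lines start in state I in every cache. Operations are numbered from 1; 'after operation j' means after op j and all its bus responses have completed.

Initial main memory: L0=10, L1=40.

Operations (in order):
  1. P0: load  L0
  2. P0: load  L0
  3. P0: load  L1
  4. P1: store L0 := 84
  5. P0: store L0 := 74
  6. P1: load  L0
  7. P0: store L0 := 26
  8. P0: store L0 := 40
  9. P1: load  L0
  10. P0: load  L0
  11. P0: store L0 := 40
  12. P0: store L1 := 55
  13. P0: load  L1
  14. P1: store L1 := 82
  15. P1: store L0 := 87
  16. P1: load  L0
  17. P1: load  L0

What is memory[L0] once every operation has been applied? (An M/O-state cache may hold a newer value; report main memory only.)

memory[L0] = 40

1. P0: load  L0  bus=[BusRd]  L0: P0=E P1=I  mem[L0]=10
2. P0: load  L0  bus=[-]  L0: P0=E P1=I  mem[L0]=10
3. P0: load  L1  bus=[BusRd]  L1: P0=E P1=I  mem[L1]=40
4. P1: store L0 := 84  bus=[BusRdX]  L0: P0=I P1=M  mem[L0]=10
5. P0: store L0 := 74  bus=[BusRdX,Flush]  L0: P0=M P1=I  mem[L0]=84
6. P1: load  L0  bus=[BusRd,Flush]  L0: P0=S P1=S  mem[L0]=74
7. P0: store L0 := 26  bus=[BusUpgr]  L0: P0=M P1=I  mem[L0]=74
8. P0: store L0 := 40  bus=[-]  L0: P0=M P1=I  mem[L0]=74
9. P1: load  L0  bus=[BusRd,Flush]  L0: P0=S P1=S  mem[L0]=40
10. P0: load  L0  bus=[-]  L0: P0=S P1=S  mem[L0]=40
11. P0: store L0 := 40  bus=[BusUpgr]  L0: P0=M P1=I  mem[L0]=40
12. P0: store L1 := 55  bus=[-]  L1: P0=M P1=I  mem[L1]=40
13. P0: load  L1  bus=[-]  L1: P0=M P1=I  mem[L1]=40
14. P1: store L1 := 82  bus=[BusRdX,Flush]  L1: P0=I P1=M  mem[L1]=55
15. P1: store L0 := 87  bus=[BusRdX,Flush]  L0: P0=I P1=M  mem[L0]=40
16. P1: load  L0  bus=[-]  L0: P0=I P1=M  mem[L0]=40
17. P1: load  L0  bus=[-]  L0: P0=I P1=M  mem[L0]=40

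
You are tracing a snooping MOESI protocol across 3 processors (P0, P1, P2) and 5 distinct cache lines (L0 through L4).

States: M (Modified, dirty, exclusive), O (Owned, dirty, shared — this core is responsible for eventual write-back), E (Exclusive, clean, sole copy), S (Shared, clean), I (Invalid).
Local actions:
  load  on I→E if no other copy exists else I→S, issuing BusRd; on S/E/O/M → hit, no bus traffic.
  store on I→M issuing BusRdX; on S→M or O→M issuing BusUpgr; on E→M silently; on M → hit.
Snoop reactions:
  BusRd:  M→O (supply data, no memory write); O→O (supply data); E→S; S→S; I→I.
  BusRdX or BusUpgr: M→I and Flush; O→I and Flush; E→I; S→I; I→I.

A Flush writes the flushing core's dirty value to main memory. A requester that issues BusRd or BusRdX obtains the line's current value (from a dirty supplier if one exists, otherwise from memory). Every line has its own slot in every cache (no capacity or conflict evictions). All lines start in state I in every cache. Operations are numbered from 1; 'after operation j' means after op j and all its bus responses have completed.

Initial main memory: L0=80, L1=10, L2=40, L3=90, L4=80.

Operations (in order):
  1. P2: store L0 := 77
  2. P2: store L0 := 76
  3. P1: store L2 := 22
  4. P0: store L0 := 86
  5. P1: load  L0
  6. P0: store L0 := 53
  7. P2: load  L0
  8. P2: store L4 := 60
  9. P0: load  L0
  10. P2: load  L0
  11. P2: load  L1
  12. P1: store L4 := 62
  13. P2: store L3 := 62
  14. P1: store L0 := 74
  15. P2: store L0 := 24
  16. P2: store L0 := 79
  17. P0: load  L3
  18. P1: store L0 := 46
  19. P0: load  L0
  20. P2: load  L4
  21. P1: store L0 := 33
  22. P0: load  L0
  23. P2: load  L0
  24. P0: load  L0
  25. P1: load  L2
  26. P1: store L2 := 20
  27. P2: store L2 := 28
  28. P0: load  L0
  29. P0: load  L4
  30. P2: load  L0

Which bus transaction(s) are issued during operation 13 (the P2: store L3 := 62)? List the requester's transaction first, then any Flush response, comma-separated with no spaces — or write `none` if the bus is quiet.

1. P2: store L0 := 77  bus=[BusRdX]  L0: P0=I P1=I P2=M  mem[L0]=80
2. P2: store L0 := 76  bus=[-]  L0: P0=I P1=I P2=M  mem[L0]=80
3. P1: store L2 := 22  bus=[BusRdX]  L2: P0=I P1=M P2=I  mem[L2]=40
4. P0: store L0 := 86  bus=[BusRdX,Flush]  L0: P0=M P1=I P2=I  mem[L0]=76
5. P1: load  L0  bus=[BusRd]  L0: P0=O P1=S P2=I  mem[L0]=76
6. P0: store L0 := 53  bus=[BusUpgr]  L0: P0=M P1=I P2=I  mem[L0]=76
7. P2: load  L0  bus=[BusRd]  L0: P0=O P1=I P2=S  mem[L0]=76
8. P2: store L4 := 60  bus=[BusRdX]  L4: P0=I P1=I P2=M  mem[L4]=80
9. P0: load  L0  bus=[-]  L0: P0=O P1=I P2=S  mem[L0]=76
10. P2: load  L0  bus=[-]  L0: P0=O P1=I P2=S  mem[L0]=76
11. P2: load  L1  bus=[BusRd]  L1: P0=I P1=I P2=E  mem[L1]=10
12. P1: store L4 := 62  bus=[BusRdX,Flush]  L4: P0=I P1=M P2=I  mem[L4]=60
13. P2: store L3 := 62  bus=[BusRdX]  L3: P0=I P1=I P2=M  mem[L3]=90
14. P1: store L0 := 74  bus=[BusRdX,Flush]  L0: P0=I P1=M P2=I  mem[L0]=53
15. P2: store L0 := 24  bus=[BusRdX,Flush]  L0: P0=I P1=I P2=M  mem[L0]=74
16. P2: store L0 := 79  bus=[-]  L0: P0=I P1=I P2=M  mem[L0]=74
17. P0: load  L3  bus=[BusRd]  L3: P0=S P1=I P2=O  mem[L3]=90
18. P1: store L0 := 46  bus=[BusRdX,Flush]  L0: P0=I P1=M P2=I  mem[L0]=79
19. P0: load  L0  bus=[BusRd]  L0: P0=S P1=O P2=I  mem[L0]=79
20. P2: load  L4  bus=[BusRd]  L4: P0=I P1=O P2=S  mem[L4]=60
21. P1: store L0 := 33  bus=[BusUpgr]  L0: P0=I P1=M P2=I  mem[L0]=79
22. P0: load  L0  bus=[BusRd]  L0: P0=S P1=O P2=I  mem[L0]=79
23. P2: load  L0  bus=[BusRd]  L0: P0=S P1=O P2=S  mem[L0]=79
24. P0: load  L0  bus=[-]  L0: P0=S P1=O P2=S  mem[L0]=79
25. P1: load  L2  bus=[-]  L2: P0=I P1=M P2=I  mem[L2]=40
26. P1: store L2 := 20  bus=[-]  L2: P0=I P1=M P2=I  mem[L2]=40
27. P2: store L2 := 28  bus=[BusRdX,Flush]  L2: P0=I P1=I P2=M  mem[L2]=20
28. P0: load  L0  bus=[-]  L0: P0=S P1=O P2=S  mem[L0]=79
29. P0: load  L4  bus=[BusRd]  L4: P0=S P1=O P2=S  mem[L4]=60
30. P2: load  L0  bus=[-]  L0: P0=S P1=O P2=S  mem[L0]=79

bus = BusRdX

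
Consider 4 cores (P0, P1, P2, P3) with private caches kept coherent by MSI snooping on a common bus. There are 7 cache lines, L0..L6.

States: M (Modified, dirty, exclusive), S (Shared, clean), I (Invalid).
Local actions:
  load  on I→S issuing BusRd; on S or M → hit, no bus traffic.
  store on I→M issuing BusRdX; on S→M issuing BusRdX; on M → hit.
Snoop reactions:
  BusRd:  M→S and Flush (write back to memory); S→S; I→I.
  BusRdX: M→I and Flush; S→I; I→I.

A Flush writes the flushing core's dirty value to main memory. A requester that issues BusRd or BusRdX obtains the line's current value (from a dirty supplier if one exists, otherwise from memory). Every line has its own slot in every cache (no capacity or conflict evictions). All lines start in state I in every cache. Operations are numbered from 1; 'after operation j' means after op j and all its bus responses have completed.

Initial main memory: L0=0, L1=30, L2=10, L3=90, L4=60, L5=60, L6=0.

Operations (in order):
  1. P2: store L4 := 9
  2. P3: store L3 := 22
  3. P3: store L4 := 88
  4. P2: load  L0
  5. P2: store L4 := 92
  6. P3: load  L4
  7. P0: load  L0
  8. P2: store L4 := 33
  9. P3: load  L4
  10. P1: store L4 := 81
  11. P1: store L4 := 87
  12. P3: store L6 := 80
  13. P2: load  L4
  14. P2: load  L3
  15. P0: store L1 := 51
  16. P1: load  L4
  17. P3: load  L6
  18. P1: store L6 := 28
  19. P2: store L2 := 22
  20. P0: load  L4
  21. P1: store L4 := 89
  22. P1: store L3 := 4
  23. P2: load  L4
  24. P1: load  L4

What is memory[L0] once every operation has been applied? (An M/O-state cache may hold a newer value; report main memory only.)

memory[L0] = 0

step 1: P2: store L4 := 9  ⟶  IIMI  (L4)  txn=BusRdX  M[L4]=60
step 2: P3: store L3 := 22  ⟶  IIIM  (L3)  txn=BusRdX  M[L3]=90
step 3: P3: store L4 := 88  ⟶  IIIM  (L4)  txn=BusRdX+Flush  M[L4]=9
step 4: P2: load  L0  ⟶  IISI  (L0)  txn=BusRd  M[L0]=0
step 5: P2: store L4 := 92  ⟶  IIMI  (L4)  txn=BusRdX+Flush  M[L4]=88
step 6: P3: load  L4  ⟶  IISS  (L4)  txn=BusRd+Flush  M[L4]=92
step 7: P0: load  L0  ⟶  SISI  (L0)  txn=BusRd  M[L0]=0
step 8: P2: store L4 := 33  ⟶  IIMI  (L4)  txn=BusRdX  M[L4]=92
step 9: P3: load  L4  ⟶  IISS  (L4)  txn=BusRd+Flush  M[L4]=33
step 10: P1: store L4 := 81  ⟶  IMII  (L4)  txn=BusRdX  M[L4]=33
step 11: P1: store L4 := 87  ⟶  IMII  (L4)  txn=∅  M[L4]=33
step 12: P3: store L6 := 80  ⟶  IIIM  (L6)  txn=BusRdX  M[L6]=0
step 13: P2: load  L4  ⟶  ISSI  (L4)  txn=BusRd+Flush  M[L4]=87
step 14: P2: load  L3  ⟶  IISS  (L3)  txn=BusRd+Flush  M[L3]=22
step 15: P0: store L1 := 51  ⟶  MIII  (L1)  txn=BusRdX  M[L1]=30
step 16: P1: load  L4  ⟶  ISSI  (L4)  txn=∅  M[L4]=87
step 17: P3: load  L6  ⟶  IIIM  (L6)  txn=∅  M[L6]=0
step 18: P1: store L6 := 28  ⟶  IMII  (L6)  txn=BusRdX+Flush  M[L6]=80
step 19: P2: store L2 := 22  ⟶  IIMI  (L2)  txn=BusRdX  M[L2]=10
step 20: P0: load  L4  ⟶  SSSI  (L4)  txn=BusRd  M[L4]=87
step 21: P1: store L4 := 89  ⟶  IMII  (L4)  txn=BusRdX  M[L4]=87
step 22: P1: store L3 := 4  ⟶  IMII  (L3)  txn=BusRdX  M[L3]=22
step 23: P2: load  L4  ⟶  ISSI  (L4)  txn=BusRd+Flush  M[L4]=89
step 24: P1: load  L4  ⟶  ISSI  (L4)  txn=∅  M[L4]=89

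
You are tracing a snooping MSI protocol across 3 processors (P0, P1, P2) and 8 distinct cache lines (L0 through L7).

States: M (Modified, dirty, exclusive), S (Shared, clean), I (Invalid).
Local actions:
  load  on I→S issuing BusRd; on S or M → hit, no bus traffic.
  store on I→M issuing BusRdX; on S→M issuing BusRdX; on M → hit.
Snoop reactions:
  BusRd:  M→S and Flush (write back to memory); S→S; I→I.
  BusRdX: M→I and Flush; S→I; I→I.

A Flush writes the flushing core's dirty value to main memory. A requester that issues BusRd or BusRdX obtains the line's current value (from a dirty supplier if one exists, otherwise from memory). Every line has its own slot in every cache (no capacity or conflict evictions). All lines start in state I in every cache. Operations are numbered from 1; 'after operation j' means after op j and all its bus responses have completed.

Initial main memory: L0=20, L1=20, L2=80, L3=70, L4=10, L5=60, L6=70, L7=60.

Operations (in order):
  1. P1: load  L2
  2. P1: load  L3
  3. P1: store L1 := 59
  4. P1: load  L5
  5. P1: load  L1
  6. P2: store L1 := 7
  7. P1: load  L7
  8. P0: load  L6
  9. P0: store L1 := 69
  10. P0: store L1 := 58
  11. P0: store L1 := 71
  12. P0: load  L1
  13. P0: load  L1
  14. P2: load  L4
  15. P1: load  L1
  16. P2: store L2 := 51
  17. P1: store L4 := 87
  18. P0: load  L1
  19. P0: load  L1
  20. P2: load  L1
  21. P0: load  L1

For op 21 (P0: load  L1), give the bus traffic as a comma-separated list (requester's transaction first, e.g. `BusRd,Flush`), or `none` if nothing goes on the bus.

1. P1: load  L2  bus=[BusRd]  L2: P0=I P1=S P2=I  mem[L2]=80
2. P1: load  L3  bus=[BusRd]  L3: P0=I P1=S P2=I  mem[L3]=70
3. P1: store L1 := 59  bus=[BusRdX]  L1: P0=I P1=M P2=I  mem[L1]=20
4. P1: load  L5  bus=[BusRd]  L5: P0=I P1=S P2=I  mem[L5]=60
5. P1: load  L1  bus=[-]  L1: P0=I P1=M P2=I  mem[L1]=20
6. P2: store L1 := 7  bus=[BusRdX,Flush]  L1: P0=I P1=I P2=M  mem[L1]=59
7. P1: load  L7  bus=[BusRd]  L7: P0=I P1=S P2=I  mem[L7]=60
8. P0: load  L6  bus=[BusRd]  L6: P0=S P1=I P2=I  mem[L6]=70
9. P0: store L1 := 69  bus=[BusRdX,Flush]  L1: P0=M P1=I P2=I  mem[L1]=7
10. P0: store L1 := 58  bus=[-]  L1: P0=M P1=I P2=I  mem[L1]=7
11. P0: store L1 := 71  bus=[-]  L1: P0=M P1=I P2=I  mem[L1]=7
12. P0: load  L1  bus=[-]  L1: P0=M P1=I P2=I  mem[L1]=7
13. P0: load  L1  bus=[-]  L1: P0=M P1=I P2=I  mem[L1]=7
14. P2: load  L4  bus=[BusRd]  L4: P0=I P1=I P2=S  mem[L4]=10
15. P1: load  L1  bus=[BusRd,Flush]  L1: P0=S P1=S P2=I  mem[L1]=71
16. P2: store L2 := 51  bus=[BusRdX]  L2: P0=I P1=I P2=M  mem[L2]=80
17. P1: store L4 := 87  bus=[BusRdX]  L4: P0=I P1=M P2=I  mem[L4]=10
18. P0: load  L1  bus=[-]  L1: P0=S P1=S P2=I  mem[L1]=71
19. P0: load  L1  bus=[-]  L1: P0=S P1=S P2=I  mem[L1]=71
20. P2: load  L1  bus=[BusRd]  L1: P0=S P1=S P2=S  mem[L1]=71
21. P0: load  L1  bus=[-]  L1: P0=S P1=S P2=S  mem[L1]=71

bus = none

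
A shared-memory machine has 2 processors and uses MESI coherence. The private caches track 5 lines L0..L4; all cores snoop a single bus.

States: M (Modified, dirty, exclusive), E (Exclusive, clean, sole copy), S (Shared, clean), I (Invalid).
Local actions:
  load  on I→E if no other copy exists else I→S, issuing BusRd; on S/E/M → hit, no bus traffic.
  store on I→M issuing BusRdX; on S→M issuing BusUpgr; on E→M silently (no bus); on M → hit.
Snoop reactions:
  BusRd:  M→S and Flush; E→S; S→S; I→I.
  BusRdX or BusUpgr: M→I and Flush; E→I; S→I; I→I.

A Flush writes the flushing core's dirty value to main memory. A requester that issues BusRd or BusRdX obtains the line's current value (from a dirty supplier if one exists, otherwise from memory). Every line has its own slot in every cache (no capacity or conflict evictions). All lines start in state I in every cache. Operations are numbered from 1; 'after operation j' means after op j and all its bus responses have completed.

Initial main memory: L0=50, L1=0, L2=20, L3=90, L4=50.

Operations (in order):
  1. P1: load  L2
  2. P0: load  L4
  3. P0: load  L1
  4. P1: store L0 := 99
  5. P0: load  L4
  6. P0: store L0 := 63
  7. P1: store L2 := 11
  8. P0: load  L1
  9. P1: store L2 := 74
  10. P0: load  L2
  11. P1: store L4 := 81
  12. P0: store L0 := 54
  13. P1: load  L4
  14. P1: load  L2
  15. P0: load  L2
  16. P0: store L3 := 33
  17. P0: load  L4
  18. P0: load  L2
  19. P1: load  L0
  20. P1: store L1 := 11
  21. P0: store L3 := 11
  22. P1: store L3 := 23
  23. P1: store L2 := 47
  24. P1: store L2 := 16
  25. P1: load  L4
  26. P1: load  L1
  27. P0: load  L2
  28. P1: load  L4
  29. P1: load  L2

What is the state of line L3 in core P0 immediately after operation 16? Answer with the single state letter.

state = M

[1] P1: load  L2 | P0:I, P1:E(20) | bus: BusRd
[2] P0: load  L4 | P0:E(50), P1:I | bus: BusRd
[3] P0: load  L1 | P0:E(0), P1:I | bus: BusRd
[4] P1: store L0 := 99 | P0:I, P1:M(99) | bus: BusRdX
[5] P0: load  L4 | P0:E(50), P1:I | bus: none
[6] P0: store L0 := 63 | P0:M(63), P1:I | bus: BusRdX,Flush
[7] P1: store L2 := 11 | P0:I, P1:M(11) | bus: none
[8] P0: load  L1 | P0:E(0), P1:I | bus: none
[9] P1: store L2 := 74 | P0:I, P1:M(74) | bus: none
[10] P0: load  L2 | P0:S(74), P1:S(74) | bus: BusRd,Flush
[11] P1: store L4 := 81 | P0:I, P1:M(81) | bus: BusRdX
[12] P0: store L0 := 54 | P0:M(54), P1:I | bus: none
[13] P1: load  L4 | P0:I, P1:M(81) | bus: none
[14] P1: load  L2 | P0:S(74), P1:S(74) | bus: none
[15] P0: load  L2 | P0:S(74), P1:S(74) | bus: none
[16] P0: store L3 := 33 | P0:M(33), P1:I | bus: BusRdX
[17] P0: load  L4 | P0:S(81), P1:S(81) | bus: BusRd,Flush
[18] P0: load  L2 | P0:S(74), P1:S(74) | bus: none
[19] P1: load  L0 | P0:S(54), P1:S(54) | bus: BusRd,Flush
[20] P1: store L1 := 11 | P0:I, P1:M(11) | bus: BusRdX
[21] P0: store L3 := 11 | P0:M(11), P1:I | bus: none
[22] P1: store L3 := 23 | P0:I, P1:M(23) | bus: BusRdX,Flush
[23] P1: store L2 := 47 | P0:I, P1:M(47) | bus: BusUpgr
[24] P1: store L2 := 16 | P0:I, P1:M(16) | bus: none
[25] P1: load  L4 | P0:S(81), P1:S(81) | bus: none
[26] P1: load  L1 | P0:I, P1:M(11) | bus: none
[27] P0: load  L2 | P0:S(16), P1:S(16) | bus: BusRd,Flush
[28] P1: load  L4 | P0:S(81), P1:S(81) | bus: none
[29] P1: load  L2 | P0:S(16), P1:S(16) | bus: none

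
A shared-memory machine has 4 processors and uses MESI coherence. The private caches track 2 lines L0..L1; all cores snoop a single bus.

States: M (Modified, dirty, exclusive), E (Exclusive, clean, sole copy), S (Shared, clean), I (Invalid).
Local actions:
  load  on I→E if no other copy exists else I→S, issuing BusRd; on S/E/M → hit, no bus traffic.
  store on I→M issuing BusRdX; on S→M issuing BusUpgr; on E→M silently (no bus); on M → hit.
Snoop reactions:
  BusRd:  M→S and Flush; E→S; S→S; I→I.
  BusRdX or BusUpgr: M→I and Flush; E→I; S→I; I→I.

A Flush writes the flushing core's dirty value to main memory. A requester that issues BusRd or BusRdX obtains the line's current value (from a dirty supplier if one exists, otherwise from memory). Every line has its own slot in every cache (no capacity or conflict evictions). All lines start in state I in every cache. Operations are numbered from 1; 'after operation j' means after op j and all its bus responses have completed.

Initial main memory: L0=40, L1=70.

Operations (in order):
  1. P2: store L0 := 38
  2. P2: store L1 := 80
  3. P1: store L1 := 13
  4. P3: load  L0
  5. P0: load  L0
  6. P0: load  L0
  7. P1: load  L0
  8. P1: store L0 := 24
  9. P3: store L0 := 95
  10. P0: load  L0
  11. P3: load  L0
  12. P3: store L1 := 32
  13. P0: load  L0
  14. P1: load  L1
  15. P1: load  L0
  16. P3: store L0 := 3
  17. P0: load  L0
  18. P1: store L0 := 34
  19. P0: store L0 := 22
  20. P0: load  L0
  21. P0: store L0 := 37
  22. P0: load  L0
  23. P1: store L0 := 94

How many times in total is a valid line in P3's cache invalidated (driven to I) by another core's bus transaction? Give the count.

invalidations = 2

[1] P2: store L0 := 38 | P0:I, P1:I, P2:M(38), P3:I | bus: BusRdX
[2] P2: store L1 := 80 | P0:I, P1:I, P2:M(80), P3:I | bus: BusRdX
[3] P1: store L1 := 13 | P0:I, P1:M(13), P2:I, P3:I | bus: BusRdX,Flush
[4] P3: load  L0 | P0:I, P1:I, P2:S(38), P3:S(38) | bus: BusRd,Flush
[5] P0: load  L0 | P0:S(38), P1:I, P2:S(38), P3:S(38) | bus: BusRd
[6] P0: load  L0 | P0:S(38), P1:I, P2:S(38), P3:S(38) | bus: none
[7] P1: load  L0 | P0:S(38), P1:S(38), P2:S(38), P3:S(38) | bus: BusRd
[8] P1: store L0 := 24 | P0:I, P1:M(24), P2:I, P3:I | bus: BusUpgr
[9] P3: store L0 := 95 | P0:I, P1:I, P2:I, P3:M(95) | bus: BusRdX,Flush
[10] P0: load  L0 | P0:S(95), P1:I, P2:I, P3:S(95) | bus: BusRd,Flush
[11] P3: load  L0 | P0:S(95), P1:I, P2:I, P3:S(95) | bus: none
[12] P3: store L1 := 32 | P0:I, P1:I, P2:I, P3:M(32) | bus: BusRdX,Flush
[13] P0: load  L0 | P0:S(95), P1:I, P2:I, P3:S(95) | bus: none
[14] P1: load  L1 | P0:I, P1:S(32), P2:I, P3:S(32) | bus: BusRd,Flush
[15] P1: load  L0 | P0:S(95), P1:S(95), P2:I, P3:S(95) | bus: BusRd
[16] P3: store L0 := 3 | P0:I, P1:I, P2:I, P3:M(3) | bus: BusUpgr
[17] P0: load  L0 | P0:S(3), P1:I, P2:I, P3:S(3) | bus: BusRd,Flush
[18] P1: store L0 := 34 | P0:I, P1:M(34), P2:I, P3:I | bus: BusRdX
[19] P0: store L0 := 22 | P0:M(22), P1:I, P2:I, P3:I | bus: BusRdX,Flush
[20] P0: load  L0 | P0:M(22), P1:I, P2:I, P3:I | bus: none
[21] P0: store L0 := 37 | P0:M(37), P1:I, P2:I, P3:I | bus: none
[22] P0: load  L0 | P0:M(37), P1:I, P2:I, P3:I | bus: none
[23] P1: store L0 := 94 | P0:I, P1:M(94), P2:I, P3:I | bus: BusRdX,Flush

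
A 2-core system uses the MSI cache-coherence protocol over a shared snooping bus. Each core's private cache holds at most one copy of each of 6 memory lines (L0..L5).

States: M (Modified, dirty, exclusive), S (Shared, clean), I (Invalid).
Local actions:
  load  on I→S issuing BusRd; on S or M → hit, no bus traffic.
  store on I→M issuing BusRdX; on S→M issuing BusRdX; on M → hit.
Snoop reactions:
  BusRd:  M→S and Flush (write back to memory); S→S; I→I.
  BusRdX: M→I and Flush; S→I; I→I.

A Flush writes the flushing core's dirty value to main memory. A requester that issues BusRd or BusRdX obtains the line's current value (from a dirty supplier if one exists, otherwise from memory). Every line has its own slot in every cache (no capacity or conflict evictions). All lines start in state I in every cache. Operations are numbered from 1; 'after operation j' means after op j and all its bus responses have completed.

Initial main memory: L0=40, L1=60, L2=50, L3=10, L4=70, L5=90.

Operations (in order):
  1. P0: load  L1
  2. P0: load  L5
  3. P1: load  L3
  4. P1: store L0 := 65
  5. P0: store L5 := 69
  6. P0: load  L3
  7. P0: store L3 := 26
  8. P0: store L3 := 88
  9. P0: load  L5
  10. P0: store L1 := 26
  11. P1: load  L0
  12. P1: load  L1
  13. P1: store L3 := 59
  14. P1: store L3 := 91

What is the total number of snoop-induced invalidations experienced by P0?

invalidations = 1

  op1 P0: load  L1 → S/I on L1; bus BusRd; mem=60
  op2 P0: load  L5 → S/I on L5; bus BusRd; mem=90
  op3 P1: load  L3 → I/S on L3; bus BusRd; mem=10
  op4 P1: store L0 := 65 → I/M on L0; bus BusRdX; mem=40
  op5 P0: store L5 := 69 → M/I on L5; bus BusRdX; mem=90
  op6 P0: load  L3 → S/S on L3; bus BusRd; mem=10
  op7 P0: store L3 := 26 → M/I on L3; bus BusRdX; mem=10
  op8 P0: store L3 := 88 → M/I on L3; bus (none); mem=10
  op9 P0: load  L5 → M/I on L5; bus (none); mem=90
  op10 P0: store L1 := 26 → M/I on L1; bus BusRdX; mem=60
  op11 P1: load  L0 → I/M on L0; bus (none); mem=40
  op12 P1: load  L1 → S/S on L1; bus BusRd Flush; mem=26
  op13 P1: store L3 := 59 → I/M on L3; bus BusRdX Flush; mem=88
  op14 P1: store L3 := 91 → I/M on L3; bus (none); mem=88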